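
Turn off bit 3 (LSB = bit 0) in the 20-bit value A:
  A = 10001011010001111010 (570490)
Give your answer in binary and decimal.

Mask = ~(1 << 3) = 11111111111111110111
Bit 3 of A is 1, so AND-ing with the mask clears it to 0.
  10001011010001111010
& 11111111111111110111
----------------------
  10001011010001110010

Answer: 10001011010001110010 (570482)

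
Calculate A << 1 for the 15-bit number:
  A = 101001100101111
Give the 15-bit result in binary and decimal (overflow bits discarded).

Shift left by 1: drop the top 1 bit(s), append 1 zero(s) on the right.
  101001100101111  ->  discard [1], keep [01001100101111], append 0
= 010011001011110

Answer: 010011001011110 (9822)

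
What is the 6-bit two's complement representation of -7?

1. Binary of +7:  000111
2. Invert bits:     111000
3. Add 1:           111001

Answer: 111001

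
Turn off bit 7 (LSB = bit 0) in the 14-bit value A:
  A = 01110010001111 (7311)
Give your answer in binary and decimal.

Mask = ~(1 << 7) = 11111101111111
Bit 7 of A is 1, so AND-ing with the mask clears it to 0.
  01110010001111
& 11111101111111
----------------
  01110000001111

Answer: 01110000001111 (7183)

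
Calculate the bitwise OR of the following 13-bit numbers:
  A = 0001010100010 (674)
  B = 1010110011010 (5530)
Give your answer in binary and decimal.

Apply | to each column (1 where either bit is 1):
  0001010100010
| 1010110011010
---------------
  1011110111010

Answer: 1011110111010 (6074)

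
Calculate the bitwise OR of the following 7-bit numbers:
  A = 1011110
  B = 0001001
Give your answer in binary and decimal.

Apply | to each column (1 where either bit is 1):
  1011110
| 0001001
---------
  1011111

Answer: 1011111 (95)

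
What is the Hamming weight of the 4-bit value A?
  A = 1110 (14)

1110
1-bits at positions (from bit 0 = LSB): 1, 2, 3
Count = 3

Answer: 3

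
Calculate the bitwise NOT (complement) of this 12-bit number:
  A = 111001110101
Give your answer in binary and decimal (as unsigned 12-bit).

Flip each bit (0->1, 1->0):
  111001110101
  000110001010

Answer: 000110001010 (394)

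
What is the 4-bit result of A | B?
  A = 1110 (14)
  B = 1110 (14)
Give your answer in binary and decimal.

Apply | to each column (1 where either bit is 1):
  1110
| 1110
------
  1110

Answer: 1110 (14)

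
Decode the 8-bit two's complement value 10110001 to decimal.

MSB is 1, so the value is negative. Find the magnitude:
1. Invert bits:  01001110
2. Add 1:        01001111  = 79
3. Apply sign:   -79

Answer: -79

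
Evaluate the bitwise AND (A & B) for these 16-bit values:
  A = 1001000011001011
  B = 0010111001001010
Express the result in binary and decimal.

Apply & to each column (1 only where both bits are 1):
  1001000011001011
& 0010111001001010
------------------
  0000000001001010

Answer: 0000000001001010 (74)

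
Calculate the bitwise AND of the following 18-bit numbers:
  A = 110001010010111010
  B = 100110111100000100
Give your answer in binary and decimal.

Apply & to each column (1 only where both bits are 1):
  110001010010111010
& 100110111100000100
--------------------
  100000010000000000

Answer: 100000010000000000 (132096)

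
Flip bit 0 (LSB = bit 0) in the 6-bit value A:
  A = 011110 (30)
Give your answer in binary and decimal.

Mask = 1 << 0 = 000001
Bit 0 of A is 0; XOR with the mask flips it to 1.
  011110
^ 000001
--------
  011111

Answer: 011111 (31)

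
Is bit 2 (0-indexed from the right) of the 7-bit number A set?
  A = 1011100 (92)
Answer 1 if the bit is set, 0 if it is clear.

Bit 2 is the 3rd from the right.
  1011100
      ^
That bit is 1.

Answer: 1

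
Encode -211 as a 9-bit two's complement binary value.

1. Binary of +211:  011010011
2. Invert bits:     100101100
3. Add 1:           100101101

Answer: 100101101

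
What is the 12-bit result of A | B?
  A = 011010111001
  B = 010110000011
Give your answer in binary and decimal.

Apply | to each column (1 where either bit is 1):
  011010111001
| 010110000011
--------------
  011110111011

Answer: 011110111011 (1979)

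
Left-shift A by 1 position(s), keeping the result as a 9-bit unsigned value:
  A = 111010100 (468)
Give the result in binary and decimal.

Shift left by 1: drop the top 1 bit(s), append 1 zero(s) on the right.
  111010100  ->  discard [1], keep [11010100], append 0
= 110101000

Answer: 110101000 (424)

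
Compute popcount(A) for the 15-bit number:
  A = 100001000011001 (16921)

100001000011001
1-bits at positions (from bit 0 = LSB): 0, 3, 4, 9, 14
Count = 5

Answer: 5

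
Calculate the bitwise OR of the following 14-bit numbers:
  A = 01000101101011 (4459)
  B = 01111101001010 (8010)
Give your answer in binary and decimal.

Apply | to each column (1 where either bit is 1):
  01000101101011
| 01111101001010
----------------
  01111101101011

Answer: 01111101101011 (8043)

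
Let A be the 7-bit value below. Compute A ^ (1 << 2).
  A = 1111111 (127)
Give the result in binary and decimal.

Mask = 1 << 2 = 0000100
Bit 2 of A is 1; XOR with the mask flips it to 0.
  1111111
^ 0000100
---------
  1111011

Answer: 1111011 (123)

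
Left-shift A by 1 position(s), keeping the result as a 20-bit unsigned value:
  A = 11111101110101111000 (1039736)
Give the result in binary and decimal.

Shift left by 1: drop the top 1 bit(s), append 1 zero(s) on the right.
  11111101110101111000  ->  discard [1], keep [1111101110101111000], append 0
= 11111011101011110000

Answer: 11111011101011110000 (1030896)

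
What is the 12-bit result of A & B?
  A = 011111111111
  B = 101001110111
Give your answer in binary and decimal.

Apply & to each column (1 only where both bits are 1):
  011111111111
& 101001110111
--------------
  001001110111

Answer: 001001110111 (631)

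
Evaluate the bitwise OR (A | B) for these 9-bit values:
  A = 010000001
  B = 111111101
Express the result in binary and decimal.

Apply | to each column (1 where either bit is 1):
  010000001
| 111111101
-----------
  111111101

Answer: 111111101 (509)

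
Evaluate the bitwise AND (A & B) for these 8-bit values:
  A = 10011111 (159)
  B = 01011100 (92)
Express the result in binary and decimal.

Apply & to each column (1 only where both bits are 1):
  10011111
& 01011100
----------
  00011100

Answer: 00011100 (28)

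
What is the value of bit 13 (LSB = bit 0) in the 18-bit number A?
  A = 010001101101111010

Bit 13 is the 14th from the right.
  010001101101111010
      ^
That bit is 0.

Answer: 0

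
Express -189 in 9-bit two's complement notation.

1. Binary of +189:  010111101
2. Invert bits:     101000010
3. Add 1:           101000011

Answer: 101000011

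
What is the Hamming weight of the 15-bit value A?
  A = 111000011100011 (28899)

111000011100011
1-bits at positions (from bit 0 = LSB): 0, 1, 5, 6, 7, 12, 13, 14
Count = 8

Answer: 8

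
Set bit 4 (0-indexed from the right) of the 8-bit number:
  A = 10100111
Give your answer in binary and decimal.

Mask = 1 << 4 = 00010000
Bit 4 of A is 0, so OR-ing with the mask flips it to 1.
  10100111
| 00010000
----------
  10110111

Answer: 10110111 (183)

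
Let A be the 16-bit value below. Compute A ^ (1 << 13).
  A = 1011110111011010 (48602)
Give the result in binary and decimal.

Mask = 1 << 13 = 0010000000000000
Bit 13 of A is 1; XOR with the mask flips it to 0.
  1011110111011010
^ 0010000000000000
------------------
  1001110111011010

Answer: 1001110111011010 (40410)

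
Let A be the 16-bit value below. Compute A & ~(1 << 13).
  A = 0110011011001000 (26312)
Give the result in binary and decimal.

Mask = ~(1 << 13) = 1101111111111111
Bit 13 of A is 1, so AND-ing with the mask clears it to 0.
  0110011011001000
& 1101111111111111
------------------
  0100011011001000

Answer: 0100011011001000 (18120)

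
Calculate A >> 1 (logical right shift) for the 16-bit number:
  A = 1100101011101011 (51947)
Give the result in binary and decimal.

Logical shift right by 1: drop the bottom 1 bit(s), prepend 1 zero(s) on the left.
  1100101011101011  ->  keep [110010101110101], discard [1], prepend 0
= 0110010101110101

Answer: 0110010101110101 (25973)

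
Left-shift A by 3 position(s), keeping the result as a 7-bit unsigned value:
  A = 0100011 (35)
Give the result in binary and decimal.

Shift left by 3: drop the top 3 bit(s), append 3 zero(s) on the right.
  0100011  ->  discard [010], keep [0011], append 000
= 0011000

Answer: 0011000 (24)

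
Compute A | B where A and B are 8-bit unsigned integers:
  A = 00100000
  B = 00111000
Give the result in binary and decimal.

Apply | to each column (1 where either bit is 1):
  00100000
| 00111000
----------
  00111000

Answer: 00111000 (56)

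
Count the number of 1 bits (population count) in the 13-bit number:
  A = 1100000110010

1100000110010
1-bits at positions (from bit 0 = LSB): 1, 4, 5, 11, 12
Count = 5

Answer: 5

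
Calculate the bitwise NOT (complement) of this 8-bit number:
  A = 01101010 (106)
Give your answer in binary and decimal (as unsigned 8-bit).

Flip each bit (0->1, 1->0):
  01101010
  10010101

Answer: 10010101 (149)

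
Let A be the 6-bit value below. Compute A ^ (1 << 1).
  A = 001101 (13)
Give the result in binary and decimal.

Mask = 1 << 1 = 000010
Bit 1 of A is 0; XOR with the mask flips it to 1.
  001101
^ 000010
--------
  001111

Answer: 001111 (15)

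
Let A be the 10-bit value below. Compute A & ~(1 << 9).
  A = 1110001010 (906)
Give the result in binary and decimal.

Mask = ~(1 << 9) = 0111111111
Bit 9 of A is 1, so AND-ing with the mask clears it to 0.
  1110001010
& 0111111111
------------
  0110001010

Answer: 0110001010 (394)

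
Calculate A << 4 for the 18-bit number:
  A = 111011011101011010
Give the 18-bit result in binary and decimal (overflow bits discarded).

Shift left by 4: drop the top 4 bit(s), append 4 zero(s) on the right.
  111011011101011010  ->  discard [1110], keep [11011101011010], append 0000
= 110111010110100000

Answer: 110111010110100000 (226720)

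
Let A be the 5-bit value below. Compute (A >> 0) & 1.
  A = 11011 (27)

Bit 0 is the 1st from the right.
  11011
      ^
That bit is 1.

Answer: 1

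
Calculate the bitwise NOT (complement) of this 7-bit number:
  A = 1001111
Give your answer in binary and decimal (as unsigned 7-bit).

Flip each bit (0->1, 1->0):
  1001111
  0110000

Answer: 0110000 (48)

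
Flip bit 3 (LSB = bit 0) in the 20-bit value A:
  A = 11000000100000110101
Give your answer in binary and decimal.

Mask = 1 << 3 = 00000000000000001000
Bit 3 of A is 0; XOR with the mask flips it to 1.
  11000000100000110101
^ 00000000000000001000
----------------------
  11000000100000111101

Answer: 11000000100000111101 (788541)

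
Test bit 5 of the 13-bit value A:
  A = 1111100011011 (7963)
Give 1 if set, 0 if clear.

Bit 5 is the 6th from the right.
  1111100011011
         ^
That bit is 0.

Answer: 0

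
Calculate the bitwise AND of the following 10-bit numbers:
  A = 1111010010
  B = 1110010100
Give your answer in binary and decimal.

Apply & to each column (1 only where both bits are 1):
  1111010010
& 1110010100
------------
  1110010000

Answer: 1110010000 (912)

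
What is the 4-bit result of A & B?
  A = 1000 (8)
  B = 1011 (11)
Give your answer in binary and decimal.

Apply & to each column (1 only where both bits are 1):
  1000
& 1011
------
  1000

Answer: 1000 (8)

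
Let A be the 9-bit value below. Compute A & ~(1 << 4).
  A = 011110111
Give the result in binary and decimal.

Mask = ~(1 << 4) = 111101111
Bit 4 of A is 1, so AND-ing with the mask clears it to 0.
  011110111
& 111101111
-----------
  011100111

Answer: 011100111 (231)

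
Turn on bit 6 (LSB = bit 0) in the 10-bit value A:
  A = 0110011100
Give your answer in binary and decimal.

Mask = 1 << 6 = 0001000000
Bit 6 of A is 0, so OR-ing with the mask flips it to 1.
  0110011100
| 0001000000
------------
  0111011100

Answer: 0111011100 (476)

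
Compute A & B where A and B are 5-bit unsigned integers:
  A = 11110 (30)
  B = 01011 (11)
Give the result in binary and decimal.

Apply & to each column (1 only where both bits are 1):
  11110
& 01011
-------
  01010

Answer: 01010 (10)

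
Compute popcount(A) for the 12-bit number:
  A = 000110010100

000110010100
1-bits at positions (from bit 0 = LSB): 2, 4, 7, 8
Count = 4

Answer: 4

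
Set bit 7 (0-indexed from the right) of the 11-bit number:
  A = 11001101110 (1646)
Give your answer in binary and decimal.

Mask = 1 << 7 = 00010000000
Bit 7 of A is 0, so OR-ing with the mask flips it to 1.
  11001101110
| 00010000000
-------------
  11011101110

Answer: 11011101110 (1774)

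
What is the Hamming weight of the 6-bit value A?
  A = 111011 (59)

111011
1-bits at positions (from bit 0 = LSB): 0, 1, 3, 4, 5
Count = 5

Answer: 5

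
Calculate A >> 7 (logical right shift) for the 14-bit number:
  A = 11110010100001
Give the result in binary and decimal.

Logical shift right by 7: drop the bottom 7 bit(s), prepend 7 zero(s) on the left.
  11110010100001  ->  keep [1111001], discard [0100001], prepend 0000000
= 00000001111001

Answer: 00000001111001 (121)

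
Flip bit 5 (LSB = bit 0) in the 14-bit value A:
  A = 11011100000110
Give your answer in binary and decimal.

Mask = 1 << 5 = 00000000100000
Bit 5 of A is 0; XOR with the mask flips it to 1.
  11011100000110
^ 00000000100000
----------------
  11011100100110

Answer: 11011100100110 (14118)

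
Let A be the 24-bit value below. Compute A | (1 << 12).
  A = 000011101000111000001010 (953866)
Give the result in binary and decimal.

Mask = 1 << 12 = 000000000001000000000000
Bit 12 of A is 0, so OR-ing with the mask flips it to 1.
  000011101000111000001010
| 000000000001000000000000
--------------------------
  000011101001111000001010

Answer: 000011101001111000001010 (957962)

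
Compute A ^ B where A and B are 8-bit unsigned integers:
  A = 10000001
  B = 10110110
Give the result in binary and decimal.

Apply ^ to each column (1 where bits differ):
  10000001
^ 10110110
----------
  00110111

Answer: 00110111 (55)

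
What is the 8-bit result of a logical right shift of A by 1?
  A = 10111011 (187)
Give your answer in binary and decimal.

Logical shift right by 1: drop the bottom 1 bit(s), prepend 1 zero(s) on the left.
  10111011  ->  keep [1011101], discard [1], prepend 0
= 01011101

Answer: 01011101 (93)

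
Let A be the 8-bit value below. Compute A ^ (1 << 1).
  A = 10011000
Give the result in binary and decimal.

Mask = 1 << 1 = 00000010
Bit 1 of A is 0; XOR with the mask flips it to 1.
  10011000
^ 00000010
----------
  10011010

Answer: 10011010 (154)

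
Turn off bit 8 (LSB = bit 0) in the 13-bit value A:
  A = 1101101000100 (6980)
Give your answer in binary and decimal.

Mask = ~(1 << 8) = 1111011111111
Bit 8 of A is 1, so AND-ing with the mask clears it to 0.
  1101101000100
& 1111011111111
---------------
  1101001000100

Answer: 1101001000100 (6724)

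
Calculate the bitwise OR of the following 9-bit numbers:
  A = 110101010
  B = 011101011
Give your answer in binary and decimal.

Apply | to each column (1 where either bit is 1):
  110101010
| 011101011
-----------
  111101011

Answer: 111101011 (491)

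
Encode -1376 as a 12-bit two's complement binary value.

1. Binary of +1376:  010101100000
2. Invert bits:     101010011111
3. Add 1:           101010100000

Answer: 101010100000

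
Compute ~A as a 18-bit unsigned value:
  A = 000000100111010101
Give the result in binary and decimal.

Flip each bit (0->1, 1->0):
  000000100111010101
  111111011000101010

Answer: 111111011000101010 (259626)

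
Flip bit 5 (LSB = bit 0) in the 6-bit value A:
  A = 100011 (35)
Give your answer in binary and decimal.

Mask = 1 << 5 = 100000
Bit 5 of A is 1; XOR with the mask flips it to 0.
  100011
^ 100000
--------
  000011

Answer: 000011 (3)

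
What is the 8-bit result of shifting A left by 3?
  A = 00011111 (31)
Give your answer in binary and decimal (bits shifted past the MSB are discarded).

Shift left by 3: drop the top 3 bit(s), append 3 zero(s) on the right.
  00011111  ->  discard [000], keep [11111], append 000
= 11111000

Answer: 11111000 (248)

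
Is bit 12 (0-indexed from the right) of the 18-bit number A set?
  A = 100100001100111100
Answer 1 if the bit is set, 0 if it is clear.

Bit 12 is the 13th from the right.
  100100001100111100
       ^
That bit is 0.

Answer: 0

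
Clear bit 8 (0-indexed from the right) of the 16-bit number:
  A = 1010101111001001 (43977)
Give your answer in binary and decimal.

Mask = ~(1 << 8) = 1111111011111111
Bit 8 of A is 1, so AND-ing with the mask clears it to 0.
  1010101111001001
& 1111111011111111
------------------
  1010101011001001

Answer: 1010101011001001 (43721)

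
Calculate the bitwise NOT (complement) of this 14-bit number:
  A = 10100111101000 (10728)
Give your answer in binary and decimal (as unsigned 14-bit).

Flip each bit (0->1, 1->0):
  10100111101000
  01011000010111

Answer: 01011000010111 (5655)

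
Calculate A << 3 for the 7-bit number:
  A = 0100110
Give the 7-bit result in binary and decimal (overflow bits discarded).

Shift left by 3: drop the top 3 bit(s), append 3 zero(s) on the right.
  0100110  ->  discard [010], keep [0110], append 000
= 0110000

Answer: 0110000 (48)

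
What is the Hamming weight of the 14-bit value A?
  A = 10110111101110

10110111101110
1-bits at positions (from bit 0 = LSB): 1, 2, 3, 5, 6, 7, 8, 10, 11, 13
Count = 10

Answer: 10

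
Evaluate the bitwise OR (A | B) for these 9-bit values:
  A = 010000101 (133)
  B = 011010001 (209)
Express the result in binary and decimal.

Apply | to each column (1 where either bit is 1):
  010000101
| 011010001
-----------
  011010101

Answer: 011010101 (213)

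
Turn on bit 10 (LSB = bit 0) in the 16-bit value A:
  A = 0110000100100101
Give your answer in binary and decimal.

Mask = 1 << 10 = 0000010000000000
Bit 10 of A is 0, so OR-ing with the mask flips it to 1.
  0110000100100101
| 0000010000000000
------------------
  0110010100100101

Answer: 0110010100100101 (25893)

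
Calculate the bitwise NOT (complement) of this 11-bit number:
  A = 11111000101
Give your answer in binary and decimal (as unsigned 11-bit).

Flip each bit (0->1, 1->0):
  11111000101
  00000111010

Answer: 00000111010 (58)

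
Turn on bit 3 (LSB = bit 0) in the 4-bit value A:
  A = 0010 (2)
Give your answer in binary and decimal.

Mask = 1 << 3 = 1000
Bit 3 of A is 0, so OR-ing with the mask flips it to 1.
  0010
| 1000
------
  1010

Answer: 1010 (10)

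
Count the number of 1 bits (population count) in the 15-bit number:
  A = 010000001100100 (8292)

010000001100100
1-bits at positions (from bit 0 = LSB): 2, 5, 6, 13
Count = 4

Answer: 4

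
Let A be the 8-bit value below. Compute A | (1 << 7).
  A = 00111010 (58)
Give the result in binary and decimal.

Mask = 1 << 7 = 10000000
Bit 7 of A is 0, so OR-ing with the mask flips it to 1.
  00111010
| 10000000
----------
  10111010

Answer: 10111010 (186)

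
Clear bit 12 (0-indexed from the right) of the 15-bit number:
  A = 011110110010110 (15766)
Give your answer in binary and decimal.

Mask = ~(1 << 12) = 110111111111111
Bit 12 of A is 1, so AND-ing with the mask clears it to 0.
  011110110010110
& 110111111111111
-----------------
  010110110010110

Answer: 010110110010110 (11670)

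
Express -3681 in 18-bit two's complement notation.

1. Binary of +3681:  000000111001100001
2. Invert bits:     111111000110011110
3. Add 1:           111111000110011111

Answer: 111111000110011111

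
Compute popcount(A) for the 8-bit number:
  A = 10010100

10010100
1-bits at positions (from bit 0 = LSB): 2, 4, 7
Count = 3

Answer: 3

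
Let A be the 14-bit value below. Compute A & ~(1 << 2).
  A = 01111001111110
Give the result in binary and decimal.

Mask = ~(1 << 2) = 11111111111011
Bit 2 of A is 1, so AND-ing with the mask clears it to 0.
  01111001111110
& 11111111111011
----------------
  01111001111010

Answer: 01111001111010 (7802)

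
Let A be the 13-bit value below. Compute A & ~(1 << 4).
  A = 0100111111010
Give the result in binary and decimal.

Mask = ~(1 << 4) = 1111111101111
Bit 4 of A is 1, so AND-ing with the mask clears it to 0.
  0100111111010
& 1111111101111
---------------
  0100111101010

Answer: 0100111101010 (2538)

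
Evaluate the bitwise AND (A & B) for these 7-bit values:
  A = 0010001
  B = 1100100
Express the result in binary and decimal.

Apply & to each column (1 only where both bits are 1):
  0010001
& 1100100
---------
  0000000

Answer: 0000000 (0)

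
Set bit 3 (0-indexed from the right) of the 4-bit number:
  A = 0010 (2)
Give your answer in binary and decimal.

Mask = 1 << 3 = 1000
Bit 3 of A is 0, so OR-ing with the mask flips it to 1.
  0010
| 1000
------
  1010

Answer: 1010 (10)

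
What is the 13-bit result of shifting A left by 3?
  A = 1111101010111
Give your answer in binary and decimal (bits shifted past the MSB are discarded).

Shift left by 3: drop the top 3 bit(s), append 3 zero(s) on the right.
  1111101010111  ->  discard [111], keep [1101010111], append 000
= 1101010111000

Answer: 1101010111000 (6840)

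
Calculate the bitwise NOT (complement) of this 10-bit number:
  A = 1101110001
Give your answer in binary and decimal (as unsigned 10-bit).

Flip each bit (0->1, 1->0):
  1101110001
  0010001110

Answer: 0010001110 (142)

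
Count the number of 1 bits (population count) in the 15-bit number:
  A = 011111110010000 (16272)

011111110010000
1-bits at positions (from bit 0 = LSB): 4, 7, 8, 9, 10, 11, 12, 13
Count = 8

Answer: 8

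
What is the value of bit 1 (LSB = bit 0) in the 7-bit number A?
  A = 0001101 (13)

Bit 1 is the 2nd from the right.
  0001101
       ^
That bit is 0.

Answer: 0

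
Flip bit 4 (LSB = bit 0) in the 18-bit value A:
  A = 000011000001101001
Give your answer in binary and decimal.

Mask = 1 << 4 = 000000000000010000
Bit 4 of A is 0; XOR with the mask flips it to 1.
  000011000001101001
^ 000000000000010000
--------------------
  000011000001111001

Answer: 000011000001111001 (12409)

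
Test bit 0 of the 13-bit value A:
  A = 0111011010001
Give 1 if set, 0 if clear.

Bit 0 is the 1st from the right.
  0111011010001
              ^
That bit is 1.

Answer: 1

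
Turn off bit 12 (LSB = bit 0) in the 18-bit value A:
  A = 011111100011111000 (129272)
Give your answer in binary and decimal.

Mask = ~(1 << 12) = 111110111111111111
Bit 12 of A is 1, so AND-ing with the mask clears it to 0.
  011111100011111000
& 111110111111111111
--------------------
  011110100011111000

Answer: 011110100011111000 (125176)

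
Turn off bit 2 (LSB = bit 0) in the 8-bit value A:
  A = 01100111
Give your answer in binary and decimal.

Mask = ~(1 << 2) = 11111011
Bit 2 of A is 1, so AND-ing with the mask clears it to 0.
  01100111
& 11111011
----------
  01100011

Answer: 01100011 (99)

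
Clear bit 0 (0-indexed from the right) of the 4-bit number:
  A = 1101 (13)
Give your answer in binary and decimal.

Mask = ~(1 << 0) = 1110
Bit 0 of A is 1, so AND-ing with the mask clears it to 0.
  1101
& 1110
------
  1100

Answer: 1100 (12)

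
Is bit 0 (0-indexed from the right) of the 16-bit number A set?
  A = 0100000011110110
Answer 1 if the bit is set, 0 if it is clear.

Bit 0 is the 1st from the right.
  0100000011110110
                 ^
That bit is 0.

Answer: 0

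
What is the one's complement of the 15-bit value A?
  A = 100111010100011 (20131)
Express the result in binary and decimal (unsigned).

Flip each bit (0->1, 1->0):
  100111010100011
  011000101011100

Answer: 011000101011100 (12636)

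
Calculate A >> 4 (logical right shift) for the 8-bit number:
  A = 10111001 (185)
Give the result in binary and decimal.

Logical shift right by 4: drop the bottom 4 bit(s), prepend 4 zero(s) on the left.
  10111001  ->  keep [1011], discard [1001], prepend 0000
= 00001011

Answer: 00001011 (11)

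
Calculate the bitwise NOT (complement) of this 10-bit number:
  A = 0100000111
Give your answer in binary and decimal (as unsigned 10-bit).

Flip each bit (0->1, 1->0):
  0100000111
  1011111000

Answer: 1011111000 (760)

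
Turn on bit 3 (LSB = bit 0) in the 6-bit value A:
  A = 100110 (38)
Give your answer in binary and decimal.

Mask = 1 << 3 = 001000
Bit 3 of A is 0, so OR-ing with the mask flips it to 1.
  100110
| 001000
--------
  101110

Answer: 101110 (46)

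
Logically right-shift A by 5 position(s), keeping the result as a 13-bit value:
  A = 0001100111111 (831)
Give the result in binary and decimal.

Logical shift right by 5: drop the bottom 5 bit(s), prepend 5 zero(s) on the left.
  0001100111111  ->  keep [00011001], discard [11111], prepend 00000
= 0000000011001

Answer: 0000000011001 (25)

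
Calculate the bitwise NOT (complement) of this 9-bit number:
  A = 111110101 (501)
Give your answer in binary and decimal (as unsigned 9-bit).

Flip each bit (0->1, 1->0):
  111110101
  000001010

Answer: 000001010 (10)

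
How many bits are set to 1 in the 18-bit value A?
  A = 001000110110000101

001000110110000101
1-bits at positions (from bit 0 = LSB): 0, 2, 7, 8, 10, 11, 15
Count = 7

Answer: 7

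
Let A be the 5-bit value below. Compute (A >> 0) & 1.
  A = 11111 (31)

Bit 0 is the 1st from the right.
  11111
      ^
That bit is 1.

Answer: 1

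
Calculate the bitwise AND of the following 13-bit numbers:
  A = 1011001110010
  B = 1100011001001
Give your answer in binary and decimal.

Apply & to each column (1 only where both bits are 1):
  1011001110010
& 1100011001001
---------------
  1000001000000

Answer: 1000001000000 (4160)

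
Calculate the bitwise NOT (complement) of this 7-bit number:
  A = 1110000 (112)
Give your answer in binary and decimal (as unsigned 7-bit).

Flip each bit (0->1, 1->0):
  1110000
  0001111

Answer: 0001111 (15)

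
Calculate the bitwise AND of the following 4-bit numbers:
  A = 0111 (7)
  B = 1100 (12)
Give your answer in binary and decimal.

Apply & to each column (1 only where both bits are 1):
  0111
& 1100
------
  0100

Answer: 0100 (4)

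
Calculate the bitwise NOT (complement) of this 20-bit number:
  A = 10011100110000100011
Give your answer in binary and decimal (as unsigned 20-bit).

Flip each bit (0->1, 1->0):
  10011100110000100011
  01100011001111011100

Answer: 01100011001111011100 (406492)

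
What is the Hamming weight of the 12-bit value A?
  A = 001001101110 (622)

001001101110
1-bits at positions (from bit 0 = LSB): 1, 2, 3, 5, 6, 9
Count = 6

Answer: 6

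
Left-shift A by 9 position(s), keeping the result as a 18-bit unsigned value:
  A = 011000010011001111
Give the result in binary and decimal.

Shift left by 9: drop the top 9 bit(s), append 9 zero(s) on the right.
  011000010011001111  ->  discard [011000010], keep [011001111], append 000000000
= 011001111000000000

Answer: 011001111000000000 (105984)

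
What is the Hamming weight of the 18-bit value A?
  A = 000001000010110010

000001000010110010
1-bits at positions (from bit 0 = LSB): 1, 4, 5, 7, 12
Count = 5

Answer: 5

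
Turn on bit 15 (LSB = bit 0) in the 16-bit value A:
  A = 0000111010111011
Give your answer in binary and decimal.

Mask = 1 << 15 = 1000000000000000
Bit 15 of A is 0, so OR-ing with the mask flips it to 1.
  0000111010111011
| 1000000000000000
------------------
  1000111010111011

Answer: 1000111010111011 (36539)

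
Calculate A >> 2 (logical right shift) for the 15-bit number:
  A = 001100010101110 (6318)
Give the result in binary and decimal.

Logical shift right by 2: drop the bottom 2 bit(s), prepend 2 zero(s) on the left.
  001100010101110  ->  keep [0011000101011], discard [10], prepend 00
= 000011000101011

Answer: 000011000101011 (1579)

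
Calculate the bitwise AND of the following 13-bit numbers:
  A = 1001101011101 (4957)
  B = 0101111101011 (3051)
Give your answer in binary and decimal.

Apply & to each column (1 only where both bits are 1):
  1001101011101
& 0101111101011
---------------
  0001101001001

Answer: 0001101001001 (841)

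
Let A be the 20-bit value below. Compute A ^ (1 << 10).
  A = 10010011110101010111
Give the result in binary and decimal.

Mask = 1 << 10 = 00000000010000000000
Bit 10 of A is 1; XOR with the mask flips it to 0.
  10010011110101010111
^ 00000000010000000000
----------------------
  10010011100101010111

Answer: 10010011100101010111 (604503)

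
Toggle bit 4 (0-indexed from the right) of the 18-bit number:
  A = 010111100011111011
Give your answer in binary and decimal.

Mask = 1 << 4 = 000000000000010000
Bit 4 of A is 1; XOR with the mask flips it to 0.
  010111100011111011
^ 000000000000010000
--------------------
  010111100011101011

Answer: 010111100011101011 (96491)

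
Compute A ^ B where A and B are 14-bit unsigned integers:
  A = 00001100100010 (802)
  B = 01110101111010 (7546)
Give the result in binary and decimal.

Apply ^ to each column (1 where bits differ):
  00001100100010
^ 01110101111010
----------------
  01111001011000

Answer: 01111001011000 (7768)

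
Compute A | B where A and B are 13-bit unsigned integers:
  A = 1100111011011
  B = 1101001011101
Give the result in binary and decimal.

Apply | to each column (1 where either bit is 1):
  1100111011011
| 1101001011101
---------------
  1101111011111

Answer: 1101111011111 (7135)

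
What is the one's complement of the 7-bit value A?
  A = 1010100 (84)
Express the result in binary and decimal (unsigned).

Flip each bit (0->1, 1->0):
  1010100
  0101011

Answer: 0101011 (43)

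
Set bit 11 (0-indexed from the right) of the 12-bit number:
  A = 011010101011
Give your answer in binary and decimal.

Mask = 1 << 11 = 100000000000
Bit 11 of A is 0, so OR-ing with the mask flips it to 1.
  011010101011
| 100000000000
--------------
  111010101011

Answer: 111010101011 (3755)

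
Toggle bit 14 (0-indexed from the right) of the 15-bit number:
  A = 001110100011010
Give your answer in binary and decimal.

Mask = 1 << 14 = 100000000000000
Bit 14 of A is 0; XOR with the mask flips it to 1.
  001110100011010
^ 100000000000000
-----------------
  101110100011010

Answer: 101110100011010 (23834)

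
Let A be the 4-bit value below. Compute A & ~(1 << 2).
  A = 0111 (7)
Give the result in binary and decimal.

Mask = ~(1 << 2) = 1011
Bit 2 of A is 1, so AND-ing with the mask clears it to 0.
  0111
& 1011
------
  0011

Answer: 0011 (3)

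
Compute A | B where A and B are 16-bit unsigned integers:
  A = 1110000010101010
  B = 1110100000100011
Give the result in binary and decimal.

Apply | to each column (1 where either bit is 1):
  1110000010101010
| 1110100000100011
------------------
  1110100010101011

Answer: 1110100010101011 (59563)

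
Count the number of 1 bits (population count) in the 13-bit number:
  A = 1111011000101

1111011000101
1-bits at positions (from bit 0 = LSB): 0, 2, 6, 7, 9, 10, 11, 12
Count = 8

Answer: 8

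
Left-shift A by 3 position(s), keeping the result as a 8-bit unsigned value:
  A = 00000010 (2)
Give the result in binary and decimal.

Shift left by 3: drop the top 3 bit(s), append 3 zero(s) on the right.
  00000010  ->  discard [000], keep [00010], append 000
= 00010000

Answer: 00010000 (16)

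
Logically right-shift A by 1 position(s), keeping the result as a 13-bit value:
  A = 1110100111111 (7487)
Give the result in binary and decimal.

Logical shift right by 1: drop the bottom 1 bit(s), prepend 1 zero(s) on the left.
  1110100111111  ->  keep [111010011111], discard [1], prepend 0
= 0111010011111

Answer: 0111010011111 (3743)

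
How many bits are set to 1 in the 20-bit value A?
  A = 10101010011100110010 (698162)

10101010011100110010
1-bits at positions (from bit 0 = LSB): 1, 4, 5, 8, 9, 10, 13, 15, 17, 19
Count = 10

Answer: 10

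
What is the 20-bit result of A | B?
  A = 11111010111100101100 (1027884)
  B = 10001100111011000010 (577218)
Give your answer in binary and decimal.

Apply | to each column (1 where either bit is 1):
  11111010111100101100
| 10001100111011000010
----------------------
  11111110111111101110

Answer: 11111110111111101110 (1044462)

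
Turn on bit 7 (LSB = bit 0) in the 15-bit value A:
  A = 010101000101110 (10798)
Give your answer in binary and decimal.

Mask = 1 << 7 = 000000010000000
Bit 7 of A is 0, so OR-ing with the mask flips it to 1.
  010101000101110
| 000000010000000
-----------------
  010101010101110

Answer: 010101010101110 (10926)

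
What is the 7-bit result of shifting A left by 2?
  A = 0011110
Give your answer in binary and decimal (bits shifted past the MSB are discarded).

Shift left by 2: drop the top 2 bit(s), append 2 zero(s) on the right.
  0011110  ->  discard [00], keep [11110], append 00
= 1111000

Answer: 1111000 (120)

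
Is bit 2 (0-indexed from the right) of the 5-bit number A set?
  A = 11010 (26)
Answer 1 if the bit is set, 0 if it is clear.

Bit 2 is the 3rd from the right.
  11010
    ^
That bit is 0.

Answer: 0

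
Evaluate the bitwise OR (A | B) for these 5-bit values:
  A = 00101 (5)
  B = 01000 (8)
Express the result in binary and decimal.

Apply | to each column (1 where either bit is 1):
  00101
| 01000
-------
  01101

Answer: 01101 (13)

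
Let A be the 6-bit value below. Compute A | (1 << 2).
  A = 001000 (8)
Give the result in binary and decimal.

Mask = 1 << 2 = 000100
Bit 2 of A is 0, so OR-ing with the mask flips it to 1.
  001000
| 000100
--------
  001100

Answer: 001100 (12)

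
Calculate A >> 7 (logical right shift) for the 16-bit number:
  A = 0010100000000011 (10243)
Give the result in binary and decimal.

Logical shift right by 7: drop the bottom 7 bit(s), prepend 7 zero(s) on the left.
  0010100000000011  ->  keep [001010000], discard [0000011], prepend 0000000
= 0000000001010000

Answer: 0000000001010000 (80)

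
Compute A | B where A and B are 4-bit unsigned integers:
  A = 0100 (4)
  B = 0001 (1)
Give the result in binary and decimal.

Apply | to each column (1 where either bit is 1):
  0100
| 0001
------
  0101

Answer: 0101 (5)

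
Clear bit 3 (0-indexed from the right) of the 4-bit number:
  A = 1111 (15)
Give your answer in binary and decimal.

Mask = ~(1 << 3) = 0111
Bit 3 of A is 1, so AND-ing with the mask clears it to 0.
  1111
& 0111
------
  0111

Answer: 0111 (7)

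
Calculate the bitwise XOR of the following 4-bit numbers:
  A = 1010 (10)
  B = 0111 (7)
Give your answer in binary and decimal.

Apply ^ to each column (1 where bits differ):
  1010
^ 0111
------
  1101

Answer: 1101 (13)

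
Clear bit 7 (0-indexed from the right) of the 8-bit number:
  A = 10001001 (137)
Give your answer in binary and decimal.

Mask = ~(1 << 7) = 01111111
Bit 7 of A is 1, so AND-ing with the mask clears it to 0.
  10001001
& 01111111
----------
  00001001

Answer: 00001001 (9)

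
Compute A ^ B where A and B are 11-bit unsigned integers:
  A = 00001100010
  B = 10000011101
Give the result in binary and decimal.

Apply ^ to each column (1 where bits differ):
  00001100010
^ 10000011101
-------------
  10001111111

Answer: 10001111111 (1151)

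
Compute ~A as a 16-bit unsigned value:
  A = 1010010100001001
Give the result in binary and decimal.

Flip each bit (0->1, 1->0):
  1010010100001001
  0101101011110110

Answer: 0101101011110110 (23286)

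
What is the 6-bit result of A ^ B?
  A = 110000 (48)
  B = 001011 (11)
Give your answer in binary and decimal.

Apply ^ to each column (1 where bits differ):
  110000
^ 001011
--------
  111011

Answer: 111011 (59)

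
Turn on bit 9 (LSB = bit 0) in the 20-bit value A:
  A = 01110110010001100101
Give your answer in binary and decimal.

Mask = 1 << 9 = 00000000001000000000
Bit 9 of A is 0, so OR-ing with the mask flips it to 1.
  01110110010001100101
| 00000000001000000000
----------------------
  01110110011001100101

Answer: 01110110011001100101 (484965)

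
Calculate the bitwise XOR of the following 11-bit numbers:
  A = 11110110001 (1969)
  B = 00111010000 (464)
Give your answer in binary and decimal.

Apply ^ to each column (1 where bits differ):
  11110110001
^ 00111010000
-------------
  11001100001

Answer: 11001100001 (1633)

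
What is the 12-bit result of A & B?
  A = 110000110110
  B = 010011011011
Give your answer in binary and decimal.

Apply & to each column (1 only where both bits are 1):
  110000110110
& 010011011011
--------------
  010000010010

Answer: 010000010010 (1042)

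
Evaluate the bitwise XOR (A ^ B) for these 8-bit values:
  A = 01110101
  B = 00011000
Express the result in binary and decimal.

Apply ^ to each column (1 where bits differ):
  01110101
^ 00011000
----------
  01101101

Answer: 01101101 (109)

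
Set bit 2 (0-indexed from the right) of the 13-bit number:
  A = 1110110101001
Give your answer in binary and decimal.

Mask = 1 << 2 = 0000000000100
Bit 2 of A is 0, so OR-ing with the mask flips it to 1.
  1110110101001
| 0000000000100
---------------
  1110110101101

Answer: 1110110101101 (7597)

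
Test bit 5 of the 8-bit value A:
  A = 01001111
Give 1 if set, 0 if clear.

Bit 5 is the 6th from the right.
  01001111
    ^
That bit is 0.

Answer: 0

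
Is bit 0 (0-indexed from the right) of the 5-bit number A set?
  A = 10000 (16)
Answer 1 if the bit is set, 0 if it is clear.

Bit 0 is the 1st from the right.
  10000
      ^
That bit is 0.

Answer: 0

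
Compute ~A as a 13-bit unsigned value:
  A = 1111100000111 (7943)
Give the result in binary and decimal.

Flip each bit (0->1, 1->0):
  1111100000111
  0000011111000

Answer: 0000011111000 (248)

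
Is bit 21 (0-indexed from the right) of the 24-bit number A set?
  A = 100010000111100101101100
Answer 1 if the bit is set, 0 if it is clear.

Bit 21 is the 22nd from the right.
  100010000111100101101100
    ^
That bit is 0.

Answer: 0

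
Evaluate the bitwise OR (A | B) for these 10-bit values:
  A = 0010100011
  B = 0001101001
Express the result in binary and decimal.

Apply | to each column (1 where either bit is 1):
  0010100011
| 0001101001
------------
  0011101011

Answer: 0011101011 (235)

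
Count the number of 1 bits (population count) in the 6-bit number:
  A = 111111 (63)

111111
1-bits at positions (from bit 0 = LSB): 0, 1, 2, 3, 4, 5
Count = 6

Answer: 6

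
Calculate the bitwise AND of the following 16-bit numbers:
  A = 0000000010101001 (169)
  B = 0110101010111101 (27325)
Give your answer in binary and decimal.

Apply & to each column (1 only where both bits are 1):
  0000000010101001
& 0110101010111101
------------------
  0000000010101001

Answer: 0000000010101001 (169)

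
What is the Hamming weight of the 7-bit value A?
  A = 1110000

1110000
1-bits at positions (from bit 0 = LSB): 4, 5, 6
Count = 3

Answer: 3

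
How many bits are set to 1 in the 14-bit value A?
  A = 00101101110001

00101101110001
1-bits at positions (from bit 0 = LSB): 0, 4, 5, 6, 8, 9, 11
Count = 7

Answer: 7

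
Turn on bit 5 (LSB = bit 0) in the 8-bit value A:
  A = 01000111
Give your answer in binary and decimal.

Mask = 1 << 5 = 00100000
Bit 5 of A is 0, so OR-ing with the mask flips it to 1.
  01000111
| 00100000
----------
  01100111

Answer: 01100111 (103)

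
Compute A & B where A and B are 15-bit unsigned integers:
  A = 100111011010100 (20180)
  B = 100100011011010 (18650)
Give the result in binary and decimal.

Apply & to each column (1 only where both bits are 1):
  100111011010100
& 100100011011010
-----------------
  100100011010000

Answer: 100100011010000 (18640)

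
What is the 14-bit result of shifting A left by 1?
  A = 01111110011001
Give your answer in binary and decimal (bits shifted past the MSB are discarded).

Shift left by 1: drop the top 1 bit(s), append 1 zero(s) on the right.
  01111110011001  ->  discard [0], keep [1111110011001], append 0
= 11111100110010

Answer: 11111100110010 (16178)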